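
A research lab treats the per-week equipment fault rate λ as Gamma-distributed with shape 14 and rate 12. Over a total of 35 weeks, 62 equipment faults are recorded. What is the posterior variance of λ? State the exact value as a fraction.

Total count 62 over total exposure 35 weeks.
Gamma(α, β) with Poisson data over total exposure Σt gives posterior Gamma(α+Σx, β+Σt) = Gamma(76, 47).
Posterior variance = α'/β'² = 76/2209.

76/2209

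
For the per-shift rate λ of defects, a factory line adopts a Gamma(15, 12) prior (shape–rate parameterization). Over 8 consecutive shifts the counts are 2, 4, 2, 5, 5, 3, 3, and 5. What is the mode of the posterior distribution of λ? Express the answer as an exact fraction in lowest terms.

Total count: 2 + 4 + 2 + 5 + 5 + 3 + 3 + 5 = 29.
Total exposure: 8 shifts.
Conjugate update: add total count to the shape and total exposure to the rate, giving Gamma(44, 20).
Posterior mode = (α'−1)/β' = 43/20.

43/20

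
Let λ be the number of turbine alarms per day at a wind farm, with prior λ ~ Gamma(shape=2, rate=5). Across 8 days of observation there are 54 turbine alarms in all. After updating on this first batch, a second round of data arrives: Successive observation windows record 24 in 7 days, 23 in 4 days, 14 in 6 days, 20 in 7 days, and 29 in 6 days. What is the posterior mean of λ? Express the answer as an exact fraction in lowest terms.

166/43

Total count 54 over total exposure 8 days.
After the first batch: Gamma(2 + 54, 5 + 8) = Gamma(56, 13).
Total count: 24 + 23 + 14 + 20 + 29 = 110.
Total exposure: 7 + 4 + 6 + 7 + 6 = 30 days.
After the second batch: Gamma(56 + 110, 13 + 30) = Gamma(166, 43).
Posterior mean = α'/β' = 166/43.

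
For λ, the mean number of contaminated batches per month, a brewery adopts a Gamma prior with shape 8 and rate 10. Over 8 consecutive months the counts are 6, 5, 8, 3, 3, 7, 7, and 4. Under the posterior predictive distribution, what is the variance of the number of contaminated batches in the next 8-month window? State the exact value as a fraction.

Total count: 6 + 5 + 8 + 3 + 3 + 7 + 7 + 4 = 43.
Total exposure: 8 months.
Posterior: α' = 8 + 43 = 51, β' = 10 + 8 = 18.
The posterior predictive for a window of length T is Negative Binomial with variance T·α'·(β'+T)/β'² = 8·51·26/324 = 884/27.

884/27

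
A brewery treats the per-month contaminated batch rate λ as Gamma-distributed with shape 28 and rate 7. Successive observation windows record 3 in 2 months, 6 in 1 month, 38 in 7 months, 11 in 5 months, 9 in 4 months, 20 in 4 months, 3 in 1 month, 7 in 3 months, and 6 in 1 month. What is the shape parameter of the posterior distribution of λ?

131

Total count: 3 + 6 + 38 + 11 + 9 + 20 + 3 + 7 + 6 = 103.
Total exposure: 2 + 1 + 7 + 5 + 4 + 4 + 1 + 3 + 1 = 28 months.
Conjugate update: add total count to the shape and total exposure to the rate, giving Gamma(131, 35).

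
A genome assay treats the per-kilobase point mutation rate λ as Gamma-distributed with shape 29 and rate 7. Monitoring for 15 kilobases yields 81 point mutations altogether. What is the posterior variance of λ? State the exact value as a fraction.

5/22

Total count 81 over total exposure 15 kilobases.
Conjugate update: add total count to the shape and total exposure to the rate, giving Gamma(110, 22).
Posterior variance = α'/β'² = 110/484 = 5/22.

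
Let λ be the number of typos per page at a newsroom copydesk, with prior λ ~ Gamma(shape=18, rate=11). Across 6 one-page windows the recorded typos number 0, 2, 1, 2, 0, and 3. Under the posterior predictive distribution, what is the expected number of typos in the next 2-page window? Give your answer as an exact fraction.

52/17

Total count: 0 + 2 + 1 + 2 + 0 + 3 = 8.
Total exposure: 6 pages.
The Gamma prior is conjugate for the Poisson rate, so λ | data ~ Gamma(18+8, 11+6) = Gamma(26, 17).
Predictive mean over a 2-page window = T·E[λ|data] = 2·26/17 = 52/17.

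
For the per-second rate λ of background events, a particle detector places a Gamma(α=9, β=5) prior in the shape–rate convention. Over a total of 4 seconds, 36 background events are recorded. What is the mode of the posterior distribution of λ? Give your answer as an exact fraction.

44/9

Total count 36 over total exposure 4 seconds.
Conjugate update: add total count to the shape and total exposure to the rate, giving Gamma(45, 9).
Posterior mode = (α'−1)/β' = 44/9.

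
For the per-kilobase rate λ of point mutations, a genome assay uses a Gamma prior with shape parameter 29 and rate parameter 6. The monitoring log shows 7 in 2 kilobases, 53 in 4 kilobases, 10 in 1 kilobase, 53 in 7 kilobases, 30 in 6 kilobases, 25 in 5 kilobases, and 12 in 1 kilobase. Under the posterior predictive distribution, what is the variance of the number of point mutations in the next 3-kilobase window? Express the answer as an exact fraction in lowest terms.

22995/1024

Total count: 7 + 53 + 10 + 53 + 30 + 25 + 12 = 190.
Total exposure: 2 + 4 + 1 + 7 + 6 + 5 + 1 = 26 kilobases.
Posterior: α' = 29 + 190 = 219, β' = 6 + 26 = 32.
The posterior predictive for a window of length T is Negative Binomial with variance T·α'·(β'+T)/β'² = 3·219·35/1024 = 22995/1024.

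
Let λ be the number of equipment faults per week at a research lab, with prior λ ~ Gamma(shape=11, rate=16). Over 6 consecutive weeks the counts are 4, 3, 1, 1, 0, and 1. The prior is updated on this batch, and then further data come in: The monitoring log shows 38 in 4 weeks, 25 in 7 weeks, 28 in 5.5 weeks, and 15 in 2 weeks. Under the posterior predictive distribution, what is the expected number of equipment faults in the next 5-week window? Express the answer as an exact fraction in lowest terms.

1270/81

Total count: 4 + 3 + 1 + 1 + 0 + 1 = 10.
Total exposure: 6 weeks.
After the first batch: Gamma(11 + 10, 16 + 6) = Gamma(21, 22).
Total count: 38 + 25 + 28 + 15 = 106.
Total exposure: 4 + 7 + 5.5 + 2 = 18.5 weeks.
After the second batch: Gamma(21 + 106, 22 + 18.5) = Gamma(127, 81/2).
Predictive mean over a 5-week window = T·E[λ|data] = 5·127/(81/2) = 1270/81.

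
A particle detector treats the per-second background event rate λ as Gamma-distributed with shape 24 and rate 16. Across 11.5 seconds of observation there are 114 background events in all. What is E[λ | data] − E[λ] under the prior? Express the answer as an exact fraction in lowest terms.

387/110

Total count 114 over total exposure 11.5 seconds.
Gamma(α, β) with Poisson data over total exposure Σt gives posterior Gamma(α+Σx, β+Σt) = Gamma(138, 55/2).
Posterior mean = 138/(55/2) = 276/55; prior mean = 24/16 = 3/2. Difference = 276/55 − 3/2 = 387/110.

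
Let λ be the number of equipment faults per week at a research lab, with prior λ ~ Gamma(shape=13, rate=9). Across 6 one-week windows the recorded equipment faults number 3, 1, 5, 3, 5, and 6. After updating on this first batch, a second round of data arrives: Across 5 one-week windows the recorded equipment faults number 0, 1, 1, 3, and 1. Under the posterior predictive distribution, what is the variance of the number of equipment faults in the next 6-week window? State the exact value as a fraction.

819/50

Total count: 3 + 1 + 5 + 3 + 5 + 6 = 23.
Total exposure: 6 weeks.
After the first batch: Gamma(13 + 23, 9 + 6) = Gamma(36, 15).
Total count: 0 + 1 + 1 + 3 + 1 = 6.
Total exposure: 5 weeks.
After the second batch: Gamma(36 + 6, 15 + 5) = Gamma(42, 20).
The posterior predictive for a window of length T is Negative Binomial with variance T·α'·(β'+T)/β'² = 6·42·26/400 = 819/50.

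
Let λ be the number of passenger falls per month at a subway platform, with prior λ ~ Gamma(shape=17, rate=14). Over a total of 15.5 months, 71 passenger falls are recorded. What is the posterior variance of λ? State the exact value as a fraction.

352/3481

Total count 71 over total exposure 15.5 months.
By Gamma–Poisson conjugacy, the posterior is Gamma(α + Σx, β + Σt) = Gamma(17 + 71, 14 + 15.5) = Gamma(88, 59/2).
Posterior variance = α'/β'² = 88/(3481/4) = 352/3481.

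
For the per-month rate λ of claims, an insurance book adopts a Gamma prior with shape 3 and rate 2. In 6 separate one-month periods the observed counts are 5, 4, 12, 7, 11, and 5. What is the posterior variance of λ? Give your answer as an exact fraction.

47/64

Total count: 5 + 4 + 12 + 7 + 11 + 5 = 44.
Total exposure: 6 months.
Posterior: α' = 3 + 44 = 47, β' = 2 + 6 = 8.
Posterior variance = α'/β'² = 47/64.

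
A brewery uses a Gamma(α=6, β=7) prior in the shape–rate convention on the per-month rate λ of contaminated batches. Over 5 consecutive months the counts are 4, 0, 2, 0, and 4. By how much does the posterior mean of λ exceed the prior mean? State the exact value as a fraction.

10/21

Total count: 4 + 0 + 2 + 0 + 4 = 10.
Total exposure: 5 months.
Conjugate update: add total count to the shape and total exposure to the rate, giving Gamma(16, 12).
Posterior mean = 16/12 = 4/3; prior mean = 6/7 = 6/7. Difference = 4/3 − 6/7 = 10/21.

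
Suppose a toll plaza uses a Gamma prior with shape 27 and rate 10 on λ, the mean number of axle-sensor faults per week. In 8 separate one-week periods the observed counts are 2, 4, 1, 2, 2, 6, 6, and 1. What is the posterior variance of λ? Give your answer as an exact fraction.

17/108

Total count: 2 + 4 + 1 + 2 + 2 + 6 + 6 + 1 = 24.
Total exposure: 8 weeks.
By Gamma–Poisson conjugacy, the posterior is Gamma(α + Σx, β + Σt) = Gamma(27 + 24, 10 + 8) = Gamma(51, 18).
Posterior variance = α'/β'² = 51/324 = 17/108.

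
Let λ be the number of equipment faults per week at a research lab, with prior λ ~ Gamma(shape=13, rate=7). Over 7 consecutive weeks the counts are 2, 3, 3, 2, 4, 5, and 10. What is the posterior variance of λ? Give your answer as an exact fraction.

Total count: 2 + 3 + 3 + 2 + 4 + 5 + 10 = 29.
Total exposure: 7 weeks.
The Gamma prior is conjugate for the Poisson rate, so λ | data ~ Gamma(13+29, 7+7) = Gamma(42, 14).
Posterior variance = α'/β'² = 42/196 = 3/14.

3/14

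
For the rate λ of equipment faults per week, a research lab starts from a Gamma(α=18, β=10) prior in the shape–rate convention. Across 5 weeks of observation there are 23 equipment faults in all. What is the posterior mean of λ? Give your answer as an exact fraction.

Total count 23 over total exposure 5 weeks.
Conjugate update: add total count to the shape and total exposure to the rate, giving Gamma(41, 15).
Posterior mean = α'/β' = 41/15.

41/15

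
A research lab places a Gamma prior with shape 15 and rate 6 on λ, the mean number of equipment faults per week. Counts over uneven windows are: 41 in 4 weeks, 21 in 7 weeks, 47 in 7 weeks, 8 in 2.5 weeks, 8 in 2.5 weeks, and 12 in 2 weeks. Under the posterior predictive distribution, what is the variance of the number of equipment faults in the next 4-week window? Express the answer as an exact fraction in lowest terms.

21280/961

Total count: 41 + 21 + 47 + 8 + 8 + 12 = 137.
Total exposure: 4 + 7 + 7 + 2.5 + 2.5 + 2 = 25 weeks.
Conjugate update: add total count to the shape and total exposure to the rate, giving Gamma(152, 31).
The posterior predictive for a window of length T is Negative Binomial with variance T·α'·(β'+T)/β'² = 4·152·35/961 = 21280/961.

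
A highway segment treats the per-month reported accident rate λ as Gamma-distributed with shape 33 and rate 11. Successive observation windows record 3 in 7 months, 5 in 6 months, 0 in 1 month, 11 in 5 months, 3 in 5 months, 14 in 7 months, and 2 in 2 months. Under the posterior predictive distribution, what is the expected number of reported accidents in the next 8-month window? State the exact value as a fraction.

142/11

Total count: 3 + 5 + 0 + 11 + 3 + 14 + 2 = 38.
Total exposure: 7 + 6 + 1 + 5 + 5 + 7 + 2 = 33 months.
Posterior: α' = 33 + 38 = 71, β' = 11 + 33 = 44.
Predictive mean over an 8-month window = T·E[λ|data] = 8·71/44 = 142/11.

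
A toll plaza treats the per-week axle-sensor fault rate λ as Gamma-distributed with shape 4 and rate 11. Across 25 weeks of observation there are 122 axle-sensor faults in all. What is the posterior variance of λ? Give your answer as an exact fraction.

Total count 122 over total exposure 25 weeks.
Posterior: α' = 4 + 122 = 126, β' = 11 + 25 = 36.
Posterior variance = α'/β'² = 126/1296 = 7/72.

7/72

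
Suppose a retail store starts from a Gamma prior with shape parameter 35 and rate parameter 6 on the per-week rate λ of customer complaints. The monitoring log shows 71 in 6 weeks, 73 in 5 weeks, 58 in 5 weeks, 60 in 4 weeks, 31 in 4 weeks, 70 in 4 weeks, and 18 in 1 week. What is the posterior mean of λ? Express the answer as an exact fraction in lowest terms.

Total count: 71 + 73 + 58 + 60 + 31 + 70 + 18 = 381.
Total exposure: 6 + 5 + 5 + 4 + 4 + 4 + 1 = 29 weeks.
Posterior: α' = 35 + 381 = 416, β' = 6 + 29 = 35.
Posterior mean = α'/β' = 416/35.

416/35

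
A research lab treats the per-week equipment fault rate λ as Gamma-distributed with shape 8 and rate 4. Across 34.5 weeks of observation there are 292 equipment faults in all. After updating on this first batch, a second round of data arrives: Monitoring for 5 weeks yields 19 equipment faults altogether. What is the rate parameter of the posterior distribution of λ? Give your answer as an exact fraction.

Total count 292 over total exposure 34.5 weeks.
After the first batch: Gamma(8 + 292, 4 + 34.5) = Gamma(300, 77/2).
Total count 19 over total exposure 5 weeks.
After the second batch: Gamma(300 + 19, 77/2 + 5) = Gamma(319, 87/2).

87/2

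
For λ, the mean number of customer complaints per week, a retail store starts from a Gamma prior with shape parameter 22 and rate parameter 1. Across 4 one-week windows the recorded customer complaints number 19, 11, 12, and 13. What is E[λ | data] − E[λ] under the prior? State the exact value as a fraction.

-33/5

Total count: 19 + 11 + 12 + 13 = 55.
Total exposure: 4 weeks.
Conjugate update: add total count to the shape and total exposure to the rate, giving Gamma(77, 5).
Posterior mean = 77/5 = 77/5; prior mean = 22/1 = 22. Difference = 77/5 − 22 = -33/5.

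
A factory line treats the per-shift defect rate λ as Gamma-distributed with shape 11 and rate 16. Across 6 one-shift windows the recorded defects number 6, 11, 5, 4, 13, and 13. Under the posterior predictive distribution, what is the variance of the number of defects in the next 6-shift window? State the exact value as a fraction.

2646/121

Total count: 6 + 11 + 5 + 4 + 13 + 13 = 52.
Total exposure: 6 shifts.
The Gamma prior is conjugate for the Poisson rate, so λ | data ~ Gamma(11+52, 16+6) = Gamma(63, 22).
The posterior predictive for a window of length T is Negative Binomial with variance T·α'·(β'+T)/β'² = 6·63·28/484 = 2646/121.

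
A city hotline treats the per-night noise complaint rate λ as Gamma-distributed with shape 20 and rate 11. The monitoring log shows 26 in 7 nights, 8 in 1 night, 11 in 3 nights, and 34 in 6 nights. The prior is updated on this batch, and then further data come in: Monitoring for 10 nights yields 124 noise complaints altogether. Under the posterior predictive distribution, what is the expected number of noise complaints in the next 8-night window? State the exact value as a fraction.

892/19

Total count: 26 + 8 + 11 + 34 = 79.
Total exposure: 7 + 1 + 3 + 6 = 17 nights.
After the first batch: Gamma(20 + 79, 11 + 17) = Gamma(99, 28).
Total count 124 over total exposure 10 nights.
After the second batch: Gamma(99 + 124, 28 + 10) = Gamma(223, 38).
Predictive mean over an 8-night window = T·E[λ|data] = 8·223/38 = 892/19.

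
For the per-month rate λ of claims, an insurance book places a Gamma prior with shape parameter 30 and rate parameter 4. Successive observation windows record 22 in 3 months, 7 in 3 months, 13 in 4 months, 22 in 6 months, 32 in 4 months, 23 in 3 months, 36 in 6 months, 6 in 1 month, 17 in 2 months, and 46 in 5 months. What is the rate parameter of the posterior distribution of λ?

Total count: 22 + 7 + 13 + 22 + 32 + 23 + 36 + 6 + 17 + 46 = 224.
Total exposure: 3 + 3 + 4 + 6 + 4 + 3 + 6 + 1 + 2 + 5 = 37 months.
The Gamma prior is conjugate for the Poisson rate, so λ | data ~ Gamma(30+224, 4+37) = Gamma(254, 41).

41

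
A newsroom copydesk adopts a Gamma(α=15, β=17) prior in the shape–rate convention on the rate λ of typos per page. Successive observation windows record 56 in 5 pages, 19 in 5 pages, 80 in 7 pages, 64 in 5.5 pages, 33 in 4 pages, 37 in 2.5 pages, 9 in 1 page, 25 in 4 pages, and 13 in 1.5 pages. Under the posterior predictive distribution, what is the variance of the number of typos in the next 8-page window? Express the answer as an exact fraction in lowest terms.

Total count: 56 + 19 + 80 + 64 + 33 + 37 + 9 + 25 + 13 = 336.
Total exposure: 5 + 5 + 7 + 5.5 + 4 + 2.5 + 1 + 4 + 1.5 = 35.5 pages.
Gamma(α, β) with Poisson data over total exposure Σt gives posterior Gamma(α+Σx, β+Σt) = Gamma(351, 105/2).
The posterior predictive for a window of length T is Negative Binomial with variance T·α'·(β'+T)/β'² = 8·351·(121/2)/(11025/4) = 75504/1225.

75504/1225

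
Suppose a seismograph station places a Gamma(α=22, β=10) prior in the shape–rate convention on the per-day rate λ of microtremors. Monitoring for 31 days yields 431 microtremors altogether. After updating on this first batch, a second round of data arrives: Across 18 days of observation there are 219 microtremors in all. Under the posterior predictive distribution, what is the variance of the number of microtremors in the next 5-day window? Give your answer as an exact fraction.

Total count 431 over total exposure 31 days.
After the first batch: Gamma(22 + 431, 10 + 31) = Gamma(453, 41).
Total count 219 over total exposure 18 days.
After the second batch: Gamma(453 + 219, 41 + 18) = Gamma(672, 59).
The posterior predictive for a window of length T is Negative Binomial with variance T·α'·(β'+T)/β'² = 5·672·64/3481 = 215040/3481.

215040/3481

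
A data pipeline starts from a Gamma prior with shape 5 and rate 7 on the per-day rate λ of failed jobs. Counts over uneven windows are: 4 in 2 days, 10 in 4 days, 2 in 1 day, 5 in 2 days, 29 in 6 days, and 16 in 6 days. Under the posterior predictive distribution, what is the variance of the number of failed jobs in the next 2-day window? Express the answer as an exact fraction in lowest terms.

1065/196

Total count: 4 + 10 + 2 + 5 + 29 + 16 = 66.
Total exposure: 2 + 4 + 1 + 2 + 6 + 6 = 21 days.
The Gamma prior is conjugate for the Poisson rate, so λ | data ~ Gamma(5+66, 7+21) = Gamma(71, 28).
The posterior predictive for a window of length T is Negative Binomial with variance T·α'·(β'+T)/β'² = 2·71·30/784 = 1065/196.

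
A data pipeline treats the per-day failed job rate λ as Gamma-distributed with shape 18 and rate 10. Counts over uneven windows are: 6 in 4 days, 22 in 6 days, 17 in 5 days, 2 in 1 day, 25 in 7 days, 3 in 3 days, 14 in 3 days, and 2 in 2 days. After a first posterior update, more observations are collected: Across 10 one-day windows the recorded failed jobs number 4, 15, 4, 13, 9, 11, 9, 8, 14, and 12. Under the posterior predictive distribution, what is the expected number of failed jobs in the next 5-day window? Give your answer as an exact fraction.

Total count: 6 + 22 + 17 + 2 + 25 + 3 + 14 + 2 = 91.
Total exposure: 4 + 6 + 5 + 1 + 7 + 3 + 3 + 2 = 31 days.
After the first batch: Gamma(18 + 91, 10 + 31) = Gamma(109, 41).
Total count: 4 + 15 + 4 + 13 + 9 + 11 + 9 + 8 + 14 + 12 = 99.
Total exposure: 10 days.
After the second batch: Gamma(109 + 99, 41 + 10) = Gamma(208, 51).
Predictive mean over a 5-day window = T·E[λ|data] = 5·208/51 = 1040/51.

1040/51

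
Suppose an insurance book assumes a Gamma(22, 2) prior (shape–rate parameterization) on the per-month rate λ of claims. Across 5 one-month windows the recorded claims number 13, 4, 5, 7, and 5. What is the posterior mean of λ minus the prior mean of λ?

Total count: 13 + 4 + 5 + 7 + 5 = 34.
Total exposure: 5 months.
Conjugate update: add total count to the shape and total exposure to the rate, giving Gamma(56, 7).
Posterior mean = 56/7 = 8; prior mean = 22/2 = 11. Difference = 8 − 11 = -3.

-3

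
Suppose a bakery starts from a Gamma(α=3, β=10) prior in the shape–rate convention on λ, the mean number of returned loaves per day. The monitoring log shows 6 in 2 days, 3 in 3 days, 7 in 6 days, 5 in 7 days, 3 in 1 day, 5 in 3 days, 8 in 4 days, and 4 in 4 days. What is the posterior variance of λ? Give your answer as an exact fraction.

Total count: 6 + 3 + 7 + 5 + 3 + 5 + 8 + 4 = 41.
Total exposure: 2 + 3 + 6 + 7 + 1 + 3 + 4 + 4 = 30 days.
The Gamma prior is conjugate for the Poisson rate, so λ | data ~ Gamma(3+41, 10+30) = Gamma(44, 40).
Posterior variance = α'/β'² = 44/1600 = 11/400.

11/400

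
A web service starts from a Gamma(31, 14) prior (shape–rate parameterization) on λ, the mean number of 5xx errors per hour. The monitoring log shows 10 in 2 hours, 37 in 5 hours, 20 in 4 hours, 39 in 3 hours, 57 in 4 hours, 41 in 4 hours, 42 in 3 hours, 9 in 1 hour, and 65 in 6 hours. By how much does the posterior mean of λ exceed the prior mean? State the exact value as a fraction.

872/161

Total count: 10 + 37 + 20 + 39 + 57 + 41 + 42 + 9 + 65 = 320.
Total exposure: 2 + 5 + 4 + 3 + 4 + 4 + 3 + 1 + 6 = 32 hours.
Posterior: α' = 31 + 320 = 351, β' = 14 + 32 = 46.
Posterior mean = 351/46 = 351/46; prior mean = 31/14 = 31/14. Difference = 351/46 − 31/14 = 872/161.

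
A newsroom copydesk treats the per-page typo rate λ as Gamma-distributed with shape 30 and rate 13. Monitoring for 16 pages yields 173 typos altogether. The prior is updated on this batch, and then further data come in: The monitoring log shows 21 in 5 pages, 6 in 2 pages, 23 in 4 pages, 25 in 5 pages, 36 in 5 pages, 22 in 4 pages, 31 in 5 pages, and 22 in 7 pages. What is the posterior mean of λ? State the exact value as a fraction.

389/66

Total count 173 over total exposure 16 pages.
After the first batch: Gamma(30 + 173, 13 + 16) = Gamma(203, 29).
Total count: 21 + 6 + 23 + 25 + 36 + 22 + 31 + 22 = 186.
Total exposure: 5 + 2 + 4 + 5 + 5 + 4 + 5 + 7 = 37 pages.
After the second batch: Gamma(203 + 186, 29 + 37) = Gamma(389, 66).
Posterior mean = α'/β' = 389/66.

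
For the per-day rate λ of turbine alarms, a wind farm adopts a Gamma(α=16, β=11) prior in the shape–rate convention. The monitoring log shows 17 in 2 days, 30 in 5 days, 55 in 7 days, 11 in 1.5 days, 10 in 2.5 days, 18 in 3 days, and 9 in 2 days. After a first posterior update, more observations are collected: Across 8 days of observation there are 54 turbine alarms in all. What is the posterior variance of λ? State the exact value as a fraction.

Total count: 17 + 30 + 55 + 11 + 10 + 18 + 9 = 150.
Total exposure: 2 + 5 + 7 + 1.5 + 2.5 + 3 + 2 = 23 days.
After the first batch: Gamma(16 + 150, 11 + 23) = Gamma(166, 34).
Total count 54 over total exposure 8 days.
After the second batch: Gamma(166 + 54, 34 + 8) = Gamma(220, 42).
Posterior variance = α'/β'² = 220/1764 = 55/441.

55/441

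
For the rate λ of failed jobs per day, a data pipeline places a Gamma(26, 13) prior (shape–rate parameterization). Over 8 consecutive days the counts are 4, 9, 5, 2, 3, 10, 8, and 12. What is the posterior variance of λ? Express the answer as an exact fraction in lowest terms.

79/441

Total count: 4 + 9 + 5 + 2 + 3 + 10 + 8 + 12 = 53.
Total exposure: 8 days.
Conjugate update: add total count to the shape and total exposure to the rate, giving Gamma(79, 21).
Posterior variance = α'/β'² = 79/441.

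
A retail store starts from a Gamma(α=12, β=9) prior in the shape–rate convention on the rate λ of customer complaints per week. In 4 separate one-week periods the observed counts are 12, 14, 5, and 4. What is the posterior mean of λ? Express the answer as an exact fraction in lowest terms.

47/13

Total count: 12 + 14 + 5 + 4 = 35.
Total exposure: 4 weeks.
By Gamma–Poisson conjugacy, the posterior is Gamma(α + Σx, β + Σt) = Gamma(12 + 35, 9 + 4) = Gamma(47, 13).
Posterior mean = α'/β' = 47/13.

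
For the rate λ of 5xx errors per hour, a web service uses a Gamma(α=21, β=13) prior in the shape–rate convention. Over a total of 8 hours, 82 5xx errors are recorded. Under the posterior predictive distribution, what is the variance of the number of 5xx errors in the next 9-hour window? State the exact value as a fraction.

Total count 82 over total exposure 8 hours.
The Gamma prior is conjugate for the Poisson rate, so λ | data ~ Gamma(21+82, 13+8) = Gamma(103, 21).
The posterior predictive for a window of length T is Negative Binomial with variance T·α'·(β'+T)/β'² = 9·103·30/441 = 3090/49.

3090/49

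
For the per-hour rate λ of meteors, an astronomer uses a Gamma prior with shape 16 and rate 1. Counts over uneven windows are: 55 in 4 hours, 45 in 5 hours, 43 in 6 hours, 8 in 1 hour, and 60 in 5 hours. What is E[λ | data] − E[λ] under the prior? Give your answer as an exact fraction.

-125/22

Total count: 55 + 45 + 43 + 8 + 60 = 211.
Total exposure: 4 + 5 + 6 + 1 + 5 = 21 hours.
Gamma(α, β) with Poisson data over total exposure Σt gives posterior Gamma(α+Σx, β+Σt) = Gamma(227, 22).
Posterior mean = 227/22 = 227/22; prior mean = 16/1 = 16. Difference = 227/22 − 16 = -125/22.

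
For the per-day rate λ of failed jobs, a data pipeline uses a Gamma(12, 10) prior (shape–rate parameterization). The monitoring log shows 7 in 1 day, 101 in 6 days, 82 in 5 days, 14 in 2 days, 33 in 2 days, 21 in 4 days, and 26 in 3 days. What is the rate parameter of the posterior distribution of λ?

33

Total count: 7 + 101 + 82 + 14 + 33 + 21 + 26 = 284.
Total exposure: 1 + 6 + 5 + 2 + 2 + 4 + 3 = 23 days.
Gamma(α, β) with Poisson data over total exposure Σt gives posterior Gamma(α+Σx, β+Σt) = Gamma(296, 33).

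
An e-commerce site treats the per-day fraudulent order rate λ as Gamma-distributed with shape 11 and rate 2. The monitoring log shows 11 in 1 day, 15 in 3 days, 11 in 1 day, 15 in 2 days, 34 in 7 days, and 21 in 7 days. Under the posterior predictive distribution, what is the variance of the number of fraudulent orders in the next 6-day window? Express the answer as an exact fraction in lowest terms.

Total count: 11 + 15 + 11 + 15 + 34 + 21 = 107.
Total exposure: 1 + 3 + 1 + 2 + 7 + 7 = 21 days.
By Gamma–Poisson conjugacy, the posterior is Gamma(α + Σx, β + Σt) = Gamma(11 + 107, 2 + 21) = Gamma(118, 23).
The posterior predictive for a window of length T is Negative Binomial with variance T·α'·(β'+T)/β'² = 6·118·29/529 = 20532/529.

20532/529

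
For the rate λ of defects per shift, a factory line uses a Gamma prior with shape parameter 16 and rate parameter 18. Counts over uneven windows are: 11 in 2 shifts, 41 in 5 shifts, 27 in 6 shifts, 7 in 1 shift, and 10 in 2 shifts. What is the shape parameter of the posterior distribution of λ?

112

Total count: 11 + 41 + 27 + 7 + 10 = 96.
Total exposure: 2 + 5 + 6 + 1 + 2 = 16 shifts.
Gamma(α, β) with Poisson data over total exposure Σt gives posterior Gamma(α+Σx, β+Σt) = Gamma(112, 34).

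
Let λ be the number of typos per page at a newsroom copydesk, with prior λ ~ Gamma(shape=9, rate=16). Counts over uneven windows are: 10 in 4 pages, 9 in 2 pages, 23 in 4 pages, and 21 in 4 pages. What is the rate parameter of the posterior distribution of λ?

30

Total count: 10 + 9 + 23 + 21 = 63.
Total exposure: 4 + 2 + 4 + 4 = 14 pages.
The Gamma prior is conjugate for the Poisson rate, so λ | data ~ Gamma(9+63, 16+14) = Gamma(72, 30).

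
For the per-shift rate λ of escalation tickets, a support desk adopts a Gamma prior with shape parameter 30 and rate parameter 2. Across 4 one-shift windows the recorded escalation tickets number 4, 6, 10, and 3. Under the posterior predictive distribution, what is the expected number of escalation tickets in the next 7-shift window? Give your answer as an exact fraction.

Total count: 4 + 6 + 10 + 3 = 23.
Total exposure: 4 shifts.
Conjugate update: add total count to the shape and total exposure to the rate, giving Gamma(53, 6).
Predictive mean over a 7-shift window = T·E[λ|data] = 7·53/6 = 371/6.

371/6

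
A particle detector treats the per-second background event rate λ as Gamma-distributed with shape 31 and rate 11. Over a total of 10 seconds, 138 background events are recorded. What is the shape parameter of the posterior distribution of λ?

Total count 138 over total exposure 10 seconds.
Conjugate update: add total count to the shape and total exposure to the rate, giving Gamma(169, 21).

169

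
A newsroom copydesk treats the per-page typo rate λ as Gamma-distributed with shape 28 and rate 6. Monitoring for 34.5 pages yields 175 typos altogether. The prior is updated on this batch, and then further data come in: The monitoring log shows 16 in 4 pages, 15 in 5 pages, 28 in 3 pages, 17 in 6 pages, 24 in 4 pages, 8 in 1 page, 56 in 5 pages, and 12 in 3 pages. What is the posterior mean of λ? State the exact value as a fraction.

758/143

Total count 175 over total exposure 34.5 pages.
After the first batch: Gamma(28 + 175, 6 + 34.5) = Gamma(203, 81/2).
Total count: 16 + 15 + 28 + 17 + 24 + 8 + 56 + 12 = 176.
Total exposure: 4 + 5 + 3 + 6 + 4 + 1 + 5 + 3 = 31 pages.
After the second batch: Gamma(203 + 176, 81/2 + 31) = Gamma(379, 143/2).
Posterior mean = α'/β' = 379/(143/2) = 758/143.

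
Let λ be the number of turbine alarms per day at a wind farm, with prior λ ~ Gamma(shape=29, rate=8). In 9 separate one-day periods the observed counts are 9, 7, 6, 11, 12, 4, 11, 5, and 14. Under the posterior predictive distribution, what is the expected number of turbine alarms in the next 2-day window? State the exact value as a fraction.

216/17

Total count: 9 + 7 + 6 + 11 + 12 + 4 + 11 + 5 + 14 = 79.
Total exposure: 9 days.
By Gamma–Poisson conjugacy, the posterior is Gamma(α + Σx, β + Σt) = Gamma(29 + 79, 8 + 9) = Gamma(108, 17).
Predictive mean over a 2-day window = T·E[λ|data] = 2·108/17 = 216/17.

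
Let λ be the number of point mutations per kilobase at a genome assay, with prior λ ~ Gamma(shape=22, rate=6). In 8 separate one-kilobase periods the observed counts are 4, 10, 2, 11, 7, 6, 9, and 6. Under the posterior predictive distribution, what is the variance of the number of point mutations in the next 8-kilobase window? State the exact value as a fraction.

Total count: 4 + 10 + 2 + 11 + 7 + 6 + 9 + 6 = 55.
Total exposure: 8 kilobases.
Posterior: α' = 22 + 55 = 77, β' = 6 + 8 = 14.
The posterior predictive for a window of length T is Negative Binomial with variance T·α'·(β'+T)/β'² = 8·77·22/196 = 484/7.

484/7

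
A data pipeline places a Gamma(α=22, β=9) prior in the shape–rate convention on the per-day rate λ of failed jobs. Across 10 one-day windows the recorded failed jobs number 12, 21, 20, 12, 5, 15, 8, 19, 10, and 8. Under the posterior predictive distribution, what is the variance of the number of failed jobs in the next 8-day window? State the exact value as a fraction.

Total count: 12 + 21 + 20 + 12 + 5 + 15 + 8 + 19 + 10 + 8 = 130.
Total exposure: 10 days.
Conjugate update: add total count to the shape and total exposure to the rate, giving Gamma(152, 19).
The posterior predictive for a window of length T is Negative Binomial with variance T·α'·(β'+T)/β'² = 8·152·27/361 = 1728/19.

1728/19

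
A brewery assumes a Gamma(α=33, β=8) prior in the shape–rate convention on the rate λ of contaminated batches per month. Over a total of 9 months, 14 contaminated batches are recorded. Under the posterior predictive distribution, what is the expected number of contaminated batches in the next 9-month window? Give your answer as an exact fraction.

Total count 14 over total exposure 9 months.
Posterior: α' = 33 + 14 = 47, β' = 8 + 9 = 17.
Predictive mean over a 9-month window = T·E[λ|data] = 9·47/17 = 423/17.

423/17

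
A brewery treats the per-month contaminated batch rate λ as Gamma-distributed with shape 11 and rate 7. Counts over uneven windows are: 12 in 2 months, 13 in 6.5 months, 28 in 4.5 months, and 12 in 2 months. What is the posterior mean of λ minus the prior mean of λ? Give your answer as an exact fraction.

145/77

Total count: 12 + 13 + 28 + 12 = 65.
Total exposure: 2 + 6.5 + 4.5 + 2 = 15 months.
The Gamma prior is conjugate for the Poisson rate, so λ | data ~ Gamma(11+65, 7+15) = Gamma(76, 22).
Posterior mean = 76/22 = 38/11; prior mean = 11/7 = 11/7. Difference = 38/11 − 11/7 = 145/77.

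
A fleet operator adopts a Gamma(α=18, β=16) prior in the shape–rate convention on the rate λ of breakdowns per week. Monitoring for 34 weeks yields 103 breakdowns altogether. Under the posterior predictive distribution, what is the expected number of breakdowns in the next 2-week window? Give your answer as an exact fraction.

Total count 103 over total exposure 34 weeks.
Posterior: α' = 18 + 103 = 121, β' = 16 + 34 = 50.
Predictive mean over a 2-week window = T·E[λ|data] = 2·121/50 = 121/25.

121/25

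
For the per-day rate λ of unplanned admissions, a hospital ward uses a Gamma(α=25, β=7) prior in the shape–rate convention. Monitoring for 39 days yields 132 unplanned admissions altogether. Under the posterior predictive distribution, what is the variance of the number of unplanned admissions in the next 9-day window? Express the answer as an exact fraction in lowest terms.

Total count 132 over total exposure 39 days.
Gamma(α, β) with Poisson data over total exposure Σt gives posterior Gamma(α+Σx, β+Σt) = Gamma(157, 46).
The posterior predictive for a window of length T is Negative Binomial with variance T·α'·(β'+T)/β'² = 9·157·55/2116 = 77715/2116.

77715/2116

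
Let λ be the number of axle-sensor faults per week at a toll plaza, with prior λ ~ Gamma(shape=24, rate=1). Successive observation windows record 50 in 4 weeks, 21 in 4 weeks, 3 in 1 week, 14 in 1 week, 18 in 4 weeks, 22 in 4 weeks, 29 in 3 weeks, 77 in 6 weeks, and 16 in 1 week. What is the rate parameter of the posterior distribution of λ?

29

Total count: 50 + 21 + 3 + 14 + 18 + 22 + 29 + 77 + 16 = 250.
Total exposure: 4 + 4 + 1 + 1 + 4 + 4 + 3 + 6 + 1 = 28 weeks.
The Gamma prior is conjugate for the Poisson rate, so λ | data ~ Gamma(24+250, 1+28) = Gamma(274, 29).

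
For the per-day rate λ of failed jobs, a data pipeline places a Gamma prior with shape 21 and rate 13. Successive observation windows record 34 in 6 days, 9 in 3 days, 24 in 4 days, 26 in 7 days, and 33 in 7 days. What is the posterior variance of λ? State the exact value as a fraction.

Total count: 34 + 9 + 24 + 26 + 33 = 126.
Total exposure: 6 + 3 + 4 + 7 + 7 = 27 days.
Posterior: α' = 21 + 126 = 147, β' = 13 + 27 = 40.
Posterior variance = α'/β'² = 147/1600.

147/1600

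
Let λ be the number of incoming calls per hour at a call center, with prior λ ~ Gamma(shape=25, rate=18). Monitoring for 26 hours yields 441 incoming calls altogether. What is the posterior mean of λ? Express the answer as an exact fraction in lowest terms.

233/22

Total count 441 over total exposure 26 hours.
Posterior: α' = 25 + 441 = 466, β' = 18 + 26 = 44.
Posterior mean = α'/β' = 466/44 = 233/22.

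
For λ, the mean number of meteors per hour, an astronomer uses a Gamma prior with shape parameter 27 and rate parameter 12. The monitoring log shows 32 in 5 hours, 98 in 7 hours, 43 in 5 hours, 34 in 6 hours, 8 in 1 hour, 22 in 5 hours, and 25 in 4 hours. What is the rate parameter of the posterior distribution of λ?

45

Total count: 32 + 98 + 43 + 34 + 8 + 22 + 25 = 262.
Total exposure: 5 + 7 + 5 + 6 + 1 + 5 + 4 = 33 hours.
Gamma(α, β) with Poisson data over total exposure Σt gives posterior Gamma(α+Σx, β+Σt) = Gamma(289, 45).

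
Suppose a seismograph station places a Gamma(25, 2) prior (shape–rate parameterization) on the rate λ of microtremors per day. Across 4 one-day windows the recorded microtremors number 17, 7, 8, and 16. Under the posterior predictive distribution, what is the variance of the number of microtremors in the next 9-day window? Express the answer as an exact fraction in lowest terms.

Total count: 17 + 7 + 8 + 16 = 48.
Total exposure: 4 days.
Posterior: α' = 25 + 48 = 73, β' = 2 + 4 = 6.
The posterior predictive for a window of length T is Negative Binomial with variance T·α'·(β'+T)/β'² = 9·73·15/36 = 1095/4.

1095/4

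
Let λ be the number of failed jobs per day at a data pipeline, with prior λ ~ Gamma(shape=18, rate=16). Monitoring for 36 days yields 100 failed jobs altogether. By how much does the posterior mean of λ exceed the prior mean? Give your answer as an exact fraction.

Total count 100 over total exposure 36 days.
Gamma(α, β) with Poisson data over total exposure Σt gives posterior Gamma(α+Σx, β+Σt) = Gamma(118, 52).
Posterior mean = 118/52 = 59/26; prior mean = 18/16 = 9/8. Difference = 59/26 − 9/8 = 119/104.

119/104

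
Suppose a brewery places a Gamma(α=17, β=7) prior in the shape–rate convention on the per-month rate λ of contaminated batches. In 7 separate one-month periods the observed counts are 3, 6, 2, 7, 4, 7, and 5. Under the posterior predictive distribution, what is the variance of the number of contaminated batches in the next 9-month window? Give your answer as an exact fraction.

10557/196

Total count: 3 + 6 + 2 + 7 + 4 + 7 + 5 = 34.
Total exposure: 7 months.
Gamma(α, β) with Poisson data over total exposure Σt gives posterior Gamma(α+Σx, β+Σt) = Gamma(51, 14).
The posterior predictive for a window of length T is Negative Binomial with variance T·α'·(β'+T)/β'² = 9·51·23/196 = 10557/196.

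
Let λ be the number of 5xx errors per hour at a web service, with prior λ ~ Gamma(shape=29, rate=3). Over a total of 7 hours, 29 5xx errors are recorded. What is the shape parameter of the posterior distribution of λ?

58

Total count 29 over total exposure 7 hours.
Gamma(α, β) with Poisson data over total exposure Σt gives posterior Gamma(α+Σx, β+Σt) = Gamma(58, 10).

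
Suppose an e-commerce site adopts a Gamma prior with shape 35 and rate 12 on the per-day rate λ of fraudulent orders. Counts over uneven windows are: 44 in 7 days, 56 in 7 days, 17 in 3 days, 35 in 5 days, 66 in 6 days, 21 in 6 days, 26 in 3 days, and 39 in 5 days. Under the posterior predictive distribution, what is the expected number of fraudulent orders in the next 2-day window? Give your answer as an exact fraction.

Total count: 44 + 56 + 17 + 35 + 66 + 21 + 26 + 39 = 304.
Total exposure: 7 + 7 + 3 + 5 + 6 + 6 + 3 + 5 = 42 days.
Posterior: α' = 35 + 304 = 339, β' = 12 + 42 = 54.
Predictive mean over a 2-day window = T·E[λ|data] = 2·339/54 = 113/9.

113/9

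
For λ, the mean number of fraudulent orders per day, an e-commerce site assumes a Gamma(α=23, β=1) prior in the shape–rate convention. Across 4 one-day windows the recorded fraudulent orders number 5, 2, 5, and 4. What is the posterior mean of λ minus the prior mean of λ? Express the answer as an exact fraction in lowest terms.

-76/5

Total count: 5 + 2 + 5 + 4 = 16.
Total exposure: 4 days.
Gamma(α, β) with Poisson data over total exposure Σt gives posterior Gamma(α+Σx, β+Σt) = Gamma(39, 5).
Posterior mean = 39/5 = 39/5; prior mean = 23/1 = 23. Difference = 39/5 − 23 = -76/5.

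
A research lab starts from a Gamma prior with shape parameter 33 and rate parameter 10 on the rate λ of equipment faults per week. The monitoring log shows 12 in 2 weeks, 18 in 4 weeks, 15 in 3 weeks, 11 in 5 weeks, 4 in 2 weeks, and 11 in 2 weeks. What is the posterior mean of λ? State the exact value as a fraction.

26/7

Total count: 12 + 18 + 15 + 11 + 4 + 11 = 71.
Total exposure: 2 + 4 + 3 + 5 + 2 + 2 = 18 weeks.
Gamma(α, β) with Poisson data over total exposure Σt gives posterior Gamma(α+Σx, β+Σt) = Gamma(104, 28).
Posterior mean = α'/β' = 104/28 = 26/7.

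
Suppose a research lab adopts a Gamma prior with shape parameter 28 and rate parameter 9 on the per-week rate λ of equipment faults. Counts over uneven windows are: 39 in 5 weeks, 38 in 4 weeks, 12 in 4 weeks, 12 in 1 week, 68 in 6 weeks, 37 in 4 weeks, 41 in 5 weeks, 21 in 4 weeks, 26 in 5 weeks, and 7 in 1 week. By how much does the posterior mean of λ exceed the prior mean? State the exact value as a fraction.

539/144

Total count: 39 + 38 + 12 + 12 + 68 + 37 + 41 + 21 + 26 + 7 = 301.
Total exposure: 5 + 4 + 4 + 1 + 6 + 4 + 5 + 4 + 5 + 1 = 39 weeks.
Posterior: α' = 28 + 301 = 329, β' = 9 + 39 = 48.
Posterior mean = 329/48 = 329/48; prior mean = 28/9 = 28/9. Difference = 329/48 − 28/9 = 539/144.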